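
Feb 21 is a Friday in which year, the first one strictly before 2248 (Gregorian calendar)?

From one year to the next, a fixed date's weekday advances by 1, or by 2 when a Feb 29 lies between the two dates.
2248: February 21 is Monday.
2247: Sunday (−1)
2246: Saturday (−1)
2245: Friday (−1)
Feb 21 falls on a Friday in 2245.

2245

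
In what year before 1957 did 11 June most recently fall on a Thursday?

From one year to the next, a fixed date's weekday advances by 1, or by 2 when a Feb 29 lies between the two dates.
1957: June 11 is Tuesday.
1956: Monday (−1)
1955: Saturday (−2)
1954: Friday (−1)
1953: Thursday (−1)
11 June falls on a Thursday in 1953.

1953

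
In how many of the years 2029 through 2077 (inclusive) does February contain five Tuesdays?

1

February has 28 days (29 in leap years); it has five Tuesdays when Tuesday falls among the first (month-length − 28) days — i.e. when February 1 is Tuesday in a leap year (never in a common year).
February 1 by year: 2029:Thu 2030:Fri 2031:Sat 2032:Sun 2033:Tue 2034:Wed 2035:Thu 2036:Fri 2037:Sun 2038:Mon 2039:Tue 2040:Wed 2041:Fri 2042:Sat 2043:Sun …(19 more)… 2063:Thu 2064:Fri 2065:Sun 2066:Mon 2067:Tue 2068:Wed 2069:Fri 2070:Sat 2071:Sun 2072:Mon 2073:Wed 2074:Thu 2075:Fri 2076:Sat 2077:Mon
Years with five Tuesdays: 2056 → 1.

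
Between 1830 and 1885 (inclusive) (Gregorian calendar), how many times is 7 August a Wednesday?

8

Track 7 August's weekday year by year (advancing +1, or +2 across a Feb 29):
  1830: Sat  1831: Sun (+1)  1832: Tue (+2)  1833: Wed (+1) ✓  1834: Thu (+1)
  1835: Fri (+1)  1836: Sun (+2)  1837: Mon (+1)  1838: Tue (+1)  1839: Wed (+1) ✓
  1840: Fri (+2)  1841: Sat (+1)  1842: Sun (+1)  1843: Mon (+1)  … (28 more years) …
  1872: Wed (+2) ✓  1873: Thu (+1)  1874: Fri (+1)  1875: Sat (+1)  1876: Mon (+2)
  1877: Tue (+1)  1878: Wed (+1) ✓  1879: Thu (+1)  1880: Sat (+2)  1881: Sun (+1)
  1882: Mon (+1)  1883: Tue (+1)  1884: Thu (+2)  1885: Fri (+1)
Wednesday years: 1833, 1839, 1844, 1850, 1861, 1867, 1872, 1878 — 8 in total.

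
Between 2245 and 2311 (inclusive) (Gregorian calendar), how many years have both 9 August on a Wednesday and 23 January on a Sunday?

2

Check each year's weekday for 9 August and 23 January:
  2245: Sat/Thu  2246: Sun/Fri  2247: Mon/Sat  2248: Wed/Sun ✓  2249: Thu/Tue  2250: Fri/Wed  2251: Sat/Thu  2252: Mon/Fri  2253: Tue/Sun  2254: Wed/Mon  2255: Thu/Tue  2256: Sat/Wed  2257: Sun/Fri  2258: Mon/Sat  …(39 more)…  2298: Tue/Sun  2299: Wed/Mon  2300: Thu/Tue  2301: Fri/Wed  2302: Sat/Thu  2303: Sun/Fri  2304: Tue/Sat  2305: Wed/Mon  2306: Thu/Tue  2307: Fri/Wed  2308: Sun/Thu  2309: Mon/Sat  2310: Tue/Sun  2311: Wed/Mon
Both conditions hold in: 2248, 2276 — 2.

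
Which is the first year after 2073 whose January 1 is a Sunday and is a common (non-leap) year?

2079

Jan 1 advances by 2 weekdays after a leap year and by 1 after a common year.
2073: Jan 1 is Sunday.
2074: Monday
2075: Tuesday
2076: Wednesday (leap)
2077: Friday
2078: Saturday
2079: Sunday
2079 begins on a Sunday and is a common year.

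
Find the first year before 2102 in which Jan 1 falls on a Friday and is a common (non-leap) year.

Jan 1 advances by 2 weekdays after a leap year and by 1 after a common year.
2102: Jan 1 is Sunday.
2101: Saturday
2100: Friday
2100 begins on a Friday and is a common year.

2100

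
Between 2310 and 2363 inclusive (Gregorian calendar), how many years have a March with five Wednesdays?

March has 31 days; it has five Wednesdays when Wednesday falls among the first (month-length − 28) days — i.e. when March 1 is one of Wednesday/Tuesday/Monday.
March 1 by year: 2310:Tue✓ 2311:Wed✓ 2312:Fri 2313:Sat 2314:Sun 2315:Mon✓ 2316:Wed✓ 2317:Thu 2318:Fri 2319:Sat 2320:Mon✓ 2321:Tue✓ 2322:Wed✓ 2323:Thu 2324:Sat …(24 more)… 2349:Tue✓ 2350:Wed✓ 2351:Thu 2352:Sat 2353:Sun 2354:Mon✓ 2355:Tue✓ 2356:Thu 2357:Fri 2358:Sat 2359:Sun 2360:Tue✓ 2361:Wed✓ 2362:Thu 2363:Fri
Years with five Wednesdays: 2310, 2311, 2315, 2316, 2320, 2321, 2322, 2326, 2327, 2332, 2333, 2337, 2338, 2339, 2343, 2344, 2348, 2349, 2350, 2354, 2355, 2360, 2361 → 23.

23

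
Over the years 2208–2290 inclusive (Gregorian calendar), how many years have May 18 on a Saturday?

Track May 18's weekday year by year (advancing +1, or +2 across a Feb 29):
  2208: Wed  2209: Thu (+1)  2210: Fri (+1)  2211: Sat (+1) ✓  2212: Mon (+2)
  2213: Tue (+1)  2214: Wed (+1)  2215: Thu (+1)  2216: Sat (+2) ✓  2217: Sun (+1)
  2218: Mon (+1)  2219: Tue (+1)  2220: Thu (+2)  2221: Fri (+1)  … (55 more years) …
  2277: Fri (+1)  2278: Sat (+1) ✓  2279: Sun (+1)  2280: Tue (+2)  2281: Wed (+1)
  2282: Thu (+1)  2283: Fri (+1)  2284: Sun (+2)  2285: Mon (+1)  2286: Tue (+1)
  2287: Wed (+1)  2288: Fri (+2)  2289: Sat (+1) ✓  2290: Sun (+1)
Saturday years: 2211, 2216, 2222, 2233, 2239, 2244, 2250, 2261, 2267, 2272, 2278, 2289 — 12 in total.

12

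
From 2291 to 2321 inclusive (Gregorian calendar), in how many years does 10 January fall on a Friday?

5

Track 10 January's weekday year by year (advancing +1, or +2 across a Feb 29):
  2291: Sat  2292: Sun (+1)  2293: Tue (+2)  2294: Wed (+1)  2295: Thu (+1)
  2296: Fri (+1) ✓  2297: Sun (+2)  2298: Mon (+1)  2299: Tue (+1)  2300: Wed (+1)
  2301: Thu (+1)  2302: Fri (+1) ✓  2303: Sat (+1)  2304: Sun (+1)  … (3 more years) …
  2308: Fri (+1) ✓  2309: Sun (+2)  2310: Mon (+1)  2311: Tue (+1)  2312: Wed (+1)
  2313: Fri (+2) ✓  2314: Sat (+1)  2315: Sun (+1)  2316: Mon (+1)  2317: Wed (+2)
  2318: Thu (+1)  2319: Fri (+1) ✓  2320: Sat (+1)  2321: Mon (+2)
Friday years: 2296, 2302, 2308, 2313, 2319 — 5 in total.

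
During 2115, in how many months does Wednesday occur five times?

A month of length L has five Wednesdays iff its first Wednesday is on day ≤ L−28 (so day 1–3 in a 31-day month, 1–2 in a 30-day month, day 1 in a leap February).
Checking each month of 2115: Jan starts Tue (31d) ✓; Feb starts Fri (28d); Mar starts Fri (31d); Apr starts Mon (30d); May starts Wed (31d) ✓; Jun starts Sat (30d); Jul starts Mon (31d) ✓; Aug starts Thu (31d); Sep starts Sun (30d); Oct starts Tue (31d) ✓; Nov starts Fri (30d); Dec starts Sun (31d).
Five-Wednesday months: January, May, July, October → 4.

4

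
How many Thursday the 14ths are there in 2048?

1

Check the 14th of each month of 2048: Jan 14: Tue, Feb 14: Fri, Mar 14: Sat, Apr 14: Tue, May 14: Thu, Jun 14: Sun, Jul 14: Tue, Aug 14: Fri, Sep 14: Mon, Oct 14: Wed, Nov 14: Sat, Dec 14: Mon.
Thursday occurs in May — 1 month.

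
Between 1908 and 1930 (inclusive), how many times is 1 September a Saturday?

Track 1 September's weekday year by year (advancing +1, or +2 across a Feb 29):
  1908: Tue  1909: Wed (+1)  1910: Thu (+1)  1911: Fri (+1)  1912: Sun (+2)
  1913: Mon (+1)  1914: Tue (+1)  1915: Wed (+1)  1916: Fri (+2)  1917: Sat (+1) ✓
  1918: Sun (+1)  1919: Mon (+1)  1920: Wed (+2)  1921: Thu (+1)  1922: Fri (+1)
  1923: Sat (+1) ✓  1924: Mon (+2)  1925: Tue (+1)  1926: Wed (+1)  1927: Thu (+1)
  1928: Sat (+2) ✓  1929: Sun (+1)  1930: Mon (+1)
Saturday years: 1917, 1923, 1928 — 3 in total.

3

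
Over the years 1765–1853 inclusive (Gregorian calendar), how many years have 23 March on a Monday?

Track 23 March's weekday year by year (advancing +1, or +2 across a Feb 29):
  1765: Sat  1766: Sun (+1)  1767: Mon (+1) ✓  1768: Wed (+2)  1769: Thu (+1)
  1770: Fri (+1)  1771: Sat (+1)  1772: Mon (+2) ✓  1773: Tue (+1)  1774: Wed (+1)
  1775: Thu (+1)  1776: Sat (+2)  1777: Sun (+1)  1778: Mon (+1) ✓  … (61 more years) …
  1840: Mon (+2) ✓  1841: Tue (+1)  1842: Wed (+1)  1843: Thu (+1)  1844: Sat (+2)
  1845: Sun (+1)  1846: Mon (+1) ✓  1847: Tue (+1)  1848: Thu (+2)  1849: Fri (+1)
  1850: Sat (+1)  1851: Sun (+1)  1852: Tue (+2)  1853: Wed (+1)
Monday years: 1767, 1772, 1778, 1789, 1795, 1801, 1807, 1812, 1818, 1829, 1835, 1840, 1846 — 13 in total.

13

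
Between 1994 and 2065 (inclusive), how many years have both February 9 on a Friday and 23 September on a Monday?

3

Check each year's weekday for February 9 and 23 September:
  1994: Wed/Fri  1995: Thu/Sat  1996: Fri/Mon ✓  1997: Sun/Tue  1998: Mon/Wed  1999: Tue/Thu  2000: Wed/Sat  2001: Fri/Sun  2002: Sat/Mon  2003: Sun/Tue  2004: Mon/Thu  2005: Wed/Fri  2006: Thu/Sat  2007: Fri/Sun  …(44 more)…  2052: Fri/Mon ✓  2053: Sun/Tue  2054: Mon/Wed  2055: Tue/Thu  2056: Wed/Sat  2057: Fri/Sun  2058: Sat/Mon  2059: Sun/Tue  2060: Mon/Thu  2061: Wed/Fri  2062: Thu/Sat  2063: Fri/Sun  2064: Sat/Tue  2065: Mon/Wed
Both conditions hold in: 1996, 2024, 2052 — 3.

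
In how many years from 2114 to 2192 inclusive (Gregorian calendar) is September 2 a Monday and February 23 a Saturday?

Check each year's weekday for September 2 and February 23:
  2114: Sun/Fri  2115: Mon/Sat ✓  2116: Wed/Sun  2117: Thu/Tue  2118: Fri/Wed  2119: Sat/Thu  2120: Mon/Fri  2121: Tue/Sun  2122: Wed/Mon  2123: Thu/Tue  2124: Sat/Wed  2125: Sun/Fri  2126: Mon/Sat ✓  2127: Tue/Sun  …(51 more)…  2179: Thu/Tue  2180: Sat/Wed  2181: Sun/Fri  2182: Mon/Sat ✓  2183: Tue/Sun  2184: Thu/Mon  2185: Fri/Wed  2186: Sat/Thu  2187: Sun/Fri  2188: Tue/Sat  2189: Wed/Mon  2190: Thu/Tue  2191: Fri/Wed  2192: Sun/Thu
Both conditions hold in: 2115, 2126, 2137, 2143, 2154, 2165, 2171, 2182 — 8.

8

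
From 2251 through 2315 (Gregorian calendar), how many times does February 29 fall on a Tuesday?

Leap years in 2251–2315: 15 of them.
Feb 29 weekday advances by 5 (mod 7) from one leap year to the next four years later (or differs when a century non-leap intervenes).
Leap-day weekdays: 2252:Sun 2256:Fri 2260:Wed 2264:Mon 2268:Sat 2272:Thu 2276:Tue✓ 2280:Sun 2284:Fri 2288:Wed 2292:Mon 2296:Sat 2304:Mon 2308:Sat 2312:Thu
Tuesday: 2276 → 1.

1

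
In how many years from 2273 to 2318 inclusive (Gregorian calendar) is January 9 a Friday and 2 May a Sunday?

Check each year's weekday for January 9 and 2 May:
  2273: Thu/Fri  2274: Fri/Sat  2275: Sat/Sun  2276: Sun/Tue  2277: Tue/Wed  2278: Wed/Thu  2279: Thu/Fri  2280: Fri/Sun ✓  2281: Sun/Mon  2282: Mon/Tue  2283: Tue/Wed  2284: Wed/Fri  2285: Fri/Sat  2286: Sat/Sun  …(18 more)…  2305: Mon/Tue  2306: Tue/Wed  2307: Wed/Thu  2308: Thu/Sat  2309: Sat/Sun  2310: Sun/Mon  2311: Mon/Tue  2312: Tue/Thu  2313: Thu/Fri  2314: Fri/Sat  2315: Sat/Sun  2316: Sun/Tue  2317: Tue/Wed  2318: Wed/Thu
Both conditions hold in: 2280 — 1.

1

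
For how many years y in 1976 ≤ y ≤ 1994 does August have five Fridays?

7

August has 31 days; it has five Fridays when Friday falls among the first (month-length − 28) days — i.e. when August 1 is one of Friday/Thursday/Wednesday.
August 1 by year: 1976:Sun 1977:Mon 1978:Tue 1979:Wed✓ 1980:Fri✓ 1981:Sat 1982:Sun 1983:Mon 1984:Wed✓ 1985:Thu✓ 1986:Fri✓ 1987:Sat 1988:Mon 1989:Tue 1990:Wed✓ 1991:Thu✓ 1992:Sat 1993:Sun 1994:Mon
Years with five Fridays: 1979, 1980, 1984, 1985, 1986, 1990, 1991 → 7.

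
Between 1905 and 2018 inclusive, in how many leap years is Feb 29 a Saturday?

Leap years in 1905–2018: 28 of them.
Feb 29 weekday advances by 5 (mod 7) from one leap year to the next four years later (or differs when a century non-leap intervenes).
Leap-day weekdays: 1908:Sat✓ 1912:Thu 1916:Tue 1920:Sun 1924:Fri 1928:Wed 1932:Mon 1936:Sat✓ 1940:Thu 1944:Tue 1948:Sun 1952:Fri 1956:Wed 1960:Mon 1964:Sat✓ 1968:Thu 1972:Tue 1976:Sun 1980:Fri 1984:Wed 1988:Mon 1992:Sat✓ 1996:Thu 2000:Tue 2004:Sun 2008:Fri 2012:Wed 2016:Mon
Saturday: 1908, 1936, 1964, 1992 → 4.

4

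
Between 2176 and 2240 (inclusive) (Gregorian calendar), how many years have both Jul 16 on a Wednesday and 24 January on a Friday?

Check each year's weekday for Jul 16 and 24 January:
  2176: Tue/Wed  2177: Wed/Fri ✓  2178: Thu/Sat  2179: Fri/Sun  2180: Sun/Mon  2181: Mon/Wed  2182: Tue/Thu  2183: Wed/Fri ✓  2184: Fri/Sat  2185: Sat/Mon  2186: Sun/Tue  2187: Mon/Wed  2188: Wed/Thu  2189: Thu/Sat  …(37 more)…  2227: Mon/Wed  2228: Wed/Thu  2229: Thu/Sat  2230: Fri/Sun  2231: Sat/Mon  2232: Mon/Tue  2233: Tue/Thu  2234: Wed/Fri ✓  2235: Thu/Sat  2236: Sat/Sun  2237: Sun/Tue  2238: Mon/Wed  2239: Tue/Thu  2240: Thu/Fri
Both conditions hold in: 2177, 2183, 2194, 2200, 2206, 2217, 2223, 2234 — 8.

8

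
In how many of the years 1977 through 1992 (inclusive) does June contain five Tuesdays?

June has 30 days; it has five Tuesdays when Tuesday falls among the first (month-length − 28) days — i.e. when June 1 is one of Tuesday/Monday.
June 1 by year: 1977:Wed 1978:Thu 1979:Fri 1980:Sun 1981:Mon✓ 1982:Tue✓ 1983:Wed 1984:Fri 1985:Sat 1986:Sun 1987:Mon✓ 1988:Wed 1989:Thu 1990:Fri 1991:Sat 1992:Mon✓
Years with five Tuesdays: 1981, 1982, 1987, 1992 → 4.

4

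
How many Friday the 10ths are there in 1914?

Check the 10th of each month of 1914: Jan 10: Sat, Feb 10: Tue, Mar 10: Tue, Apr 10: Fri, May 10: Sun, Jun 10: Wed, Jul 10: Fri, Aug 10: Mon, Sep 10: Thu, Oct 10: Sat, Nov 10: Tue, Dec 10: Thu.
Friday occurs in April, July — 2 months.

2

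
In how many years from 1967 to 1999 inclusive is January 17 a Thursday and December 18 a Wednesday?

3

Check each year's weekday for January 17 and December 18:
  1967: Tue/Mon  1968: Wed/Wed  1969: Fri/Thu  1970: Sat/Fri  1971: Sun/Sat  1972: Mon/Mon  1973: Wed/Tue  1974: Thu/Wed ✓  1975: Fri/Thu  1976: Sat/Sat  1977: Mon/Sun  1978: Tue/Mon  1979: Wed/Tue  1980: Thu/Thu  …(5 more)…  1986: Fri/Thu  1987: Sat/Fri  1988: Sun/Sun  1989: Tue/Mon  1990: Wed/Tue  1991: Thu/Wed ✓  1992: Fri/Fri  1993: Sun/Sat  1994: Mon/Sun  1995: Tue/Mon  1996: Wed/Wed  1997: Fri/Thu  1998: Sat/Fri  1999: Sun/Sat
Both conditions hold in: 1974, 1985, 1991 — 3.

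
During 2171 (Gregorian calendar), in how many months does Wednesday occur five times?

4

A month of length L has five Wednesdays iff its first Wednesday is on day ≤ L−28 (so day 1–3 in a 31-day month, 1–2 in a 30-day month, day 1 in a leap February).
Checking each month of 2171: Jan starts Tue (31d) ✓; Feb starts Fri (28d); Mar starts Fri (31d); Apr starts Mon (30d); May starts Wed (31d) ✓; Jun starts Sat (30d); Jul starts Mon (31d) ✓; Aug starts Thu (31d); Sep starts Sun (30d); Oct starts Tue (31d) ✓; Nov starts Fri (30d); Dec starts Sun (31d).
Five-Wednesday months: January, May, July, October → 4.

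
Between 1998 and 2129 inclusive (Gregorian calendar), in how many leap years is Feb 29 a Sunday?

Leap years in 1998–2129: 32 of them.
Feb 29 weekday advances by 5 (mod 7) from one leap year to the next four years later (or differs when a century non-leap intervenes).
Leap-day weekdays: 2000:Tue 2004:Sun✓ 2008:Fri 2012:Wed 2016:Mon 2020:Sat 2024:Thu 2028:Tue 2032:Sun✓ 2036:Fri 2040:Wed 2044:Mon 2048:Sat …(6 more)… 2076:Sat 2080:Thu 2084:Tue 2088:Sun✓ 2092:Fri 2096:Wed 2104:Fri 2108:Wed 2112:Mon 2116:Sat 2120:Thu 2124:Tue 2128:Sun✓
Sunday: 2004, 2032, 2060, 2088, 2128 → 5.

5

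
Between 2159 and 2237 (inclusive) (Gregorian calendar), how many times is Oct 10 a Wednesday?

Track Oct 10's weekday year by year (advancing +1, or +2 across a Feb 29):
  2159: Wed ✓  2160: Fri (+2)  2161: Sat (+1)  2162: Sun (+1)  2163: Mon (+1)
  2164: Wed (+2) ✓  2165: Thu (+1)  2166: Fri (+1)  2167: Sat (+1)  2168: Mon (+2)
  2169: Tue (+1)  2170: Wed (+1) ✓  2171: Thu (+1)  2172: Sat (+2)  … (51 more years) …
  2224: Sun (+2)  2225: Mon (+1)  2226: Tue (+1)  2227: Wed (+1) ✓  2228: Fri (+2)
  2229: Sat (+1)  2230: Sun (+1)  2231: Mon (+1)  2232: Wed (+2) ✓  2233: Thu (+1)
  2234: Fri (+1)  2235: Sat (+1)  2236: Mon (+2)  2237: Tue (+1)
Wednesday years: 2159, 2164, 2170, 2181, 2187, 2192, 2198, 2204, 2210, 2221, 2227, 2232 — 12 in total.

12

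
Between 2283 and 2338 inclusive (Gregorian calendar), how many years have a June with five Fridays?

June has 30 days; it has five Fridays when Friday falls among the first (month-length − 28) days — i.e. when June 1 is one of Friday/Thursday.
June 1 by year: 2283:Fri✓ 2284:Sun 2285:Mon 2286:Tue 2287:Wed 2288:Fri✓ 2289:Sat 2290:Sun 2291:Mon 2292:Wed 2293:Thu✓ 2294:Fri✓ 2295:Sat 2296:Mon 2297:Tue …(26 more)… 2324:Sun 2325:Mon 2326:Tue 2327:Wed 2328:Fri✓ 2329:Sat 2330:Sun 2331:Mon 2332:Wed 2333:Thu✓ 2334:Fri✓ 2335:Sat 2336:Mon 2337:Tue 2338:Wed
Years with five Fridays: 2283, 2288, 2293, 2294, 2299, 2300, 2305, 2306, 2311, 2316, 2317, 2322, 2323, 2328, 2333, 2334 → 16.

16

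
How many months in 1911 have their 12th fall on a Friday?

1

Check the 12th of each month of 1911: Jan 12: Thu, Feb 12: Sun, Mar 12: Sun, Apr 12: Wed, May 12: Fri, Jun 12: Mon, Jul 12: Wed, Aug 12: Sat, Sep 12: Tue, Oct 12: Thu, Nov 12: Sun, Dec 12: Tue.
Friday occurs in May — 1 month.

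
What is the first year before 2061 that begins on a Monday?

Jan 1 advances by 2 weekdays after a leap year and by 1 after a common year.
2061: Jan 1 is Saturday.
2060: Thursday (leap)
2059: Wednesday
2058: Tuesday
2057: Monday
2057 begins on a Monday

2057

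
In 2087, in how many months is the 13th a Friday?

Check the 13th of each month of 2087: Jan 13: Mon, Feb 13: Thu, Mar 13: Thu, Apr 13: Sun, May 13: Tue, Jun 13: Fri, Jul 13: Sun, Aug 13: Wed, Sep 13: Sat, Oct 13: Mon, Nov 13: Thu, Dec 13: Sat.
Friday occurs in June — 1 month.

1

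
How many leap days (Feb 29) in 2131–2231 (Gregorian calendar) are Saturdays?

3

Leap years in 2131–2231: 24 of them.
Feb 29 weekday advances by 5 (mod 7) from one leap year to the next four years later (or differs when a century non-leap intervenes).
Leap-day weekdays: 2132:Fri 2136:Wed 2140:Mon 2144:Sat✓ 2148:Thu 2152:Tue 2156:Sun 2160:Fri 2164:Wed 2168:Mon 2172:Sat✓ 2176:Thu 2180:Tue 2184:Sun 2188:Fri 2192:Wed 2196:Mon 2204:Wed 2208:Mon 2212:Sat✓ 2216:Thu 2220:Tue 2224:Sun 2228:Fri
Saturday: 2144, 2172, 2212 → 3.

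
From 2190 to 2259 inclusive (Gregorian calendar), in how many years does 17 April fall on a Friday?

Track 17 April's weekday year by year (advancing +1, or +2 across a Feb 29):
  2190: Sat  2191: Sun (+1)  2192: Tue (+2)  2193: Wed (+1)  2194: Thu (+1)
  2195: Fri (+1) ✓  2196: Sun (+2)  2197: Mon (+1)  2198: Tue (+1)  2199: Wed (+1)
  2200: Thu (+1)  2201: Fri (+1) ✓  2202: Sat (+1)  2203: Sun (+1)  … (42 more years) …
  2246: Fri (+1) ✓  2247: Sat (+1)  2248: Mon (+2)  2249: Tue (+1)  2250: Wed (+1)
  2251: Thu (+1)  2252: Sat (+2)  2253: Sun (+1)  2254: Mon (+1)  2255: Tue (+1)
  2256: Thu (+2)  2257: Fri (+1) ✓  2258: Sat (+1)  2259: Sun (+1)
Friday years: 2195, 2201, 2207, 2212, 2218, 2229, 2235, 2240, 2246, 2257 — 10 in total.

10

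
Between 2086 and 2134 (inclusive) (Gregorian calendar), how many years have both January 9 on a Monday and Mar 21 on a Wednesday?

Check each year's weekday for January 9 and Mar 21:
  2086: Wed/Thu  2087: Thu/Fri  2088: Fri/Sun  2089: Sun/Mon  2090: Mon/Tue  2091: Tue/Wed  2092: Wed/Fri  2093: Fri/Sat  2094: Sat/Sun  2095: Sun/Mon  2096: Mon/Wed ✓  2097: Wed/Thu  2098: Thu/Fri  2099: Fri/Sat  …(21 more)…  2121: Thu/Fri  2122: Fri/Sat  2123: Sat/Sun  2124: Sun/Tue  2125: Tue/Wed  2126: Wed/Thu  2127: Thu/Fri  2128: Fri/Sun  2129: Sun/Mon  2130: Mon/Tue  2131: Tue/Wed  2132: Wed/Fri  2133: Fri/Sat  2134: Sat/Sun
Both conditions hold in: 2096, 2108 — 2.

2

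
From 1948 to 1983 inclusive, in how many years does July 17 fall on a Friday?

Track July 17's weekday year by year (advancing +1, or +2 across a Feb 29):
  1948: Sat  1949: Sun (+1)  1950: Mon (+1)  1951: Tue (+1)  1952: Thu (+2)
  1953: Fri (+1) ✓  1954: Sat (+1)  1955: Sun (+1)  1956: Tue (+2)  1957: Wed (+1)
  1958: Thu (+1)  1959: Fri (+1) ✓  1960: Sun (+2)  1961: Mon (+1)  … (8 more years) …
  1970: Fri (+1) ✓  1971: Sat (+1)  1972: Mon (+2)  1973: Tue (+1)  1974: Wed (+1)
  1975: Thu (+1)  1976: Sat (+2)  1977: Sun (+1)  1978: Mon (+1)  1979: Tue (+1)
  1980: Thu (+2)  1981: Fri (+1) ✓  1982: Sat (+1)  1983: Sun (+1)
Friday years: 1953, 1959, 1964, 1970, 1981 — 5 in total.

5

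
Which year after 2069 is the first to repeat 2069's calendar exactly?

2075

Two years share a calendar iff Jan 1 falls on the same weekday and both are leap or both are common. 2069: Jan 1 is Tuesday, common year.
2070: Jan 1 Wednesday, common
2071: Jan 1 Thursday, common
2072: Jan 1 Friday, leap
2073: Jan 1 Sunday, common
2074: Jan 1 Monday, common
2075: Jan 1 Tuesday, common
2075 matches on both conditions.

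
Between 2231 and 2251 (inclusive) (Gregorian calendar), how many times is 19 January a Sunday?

Track 19 January's weekday year by year (advancing +1, or +2 across a Feb 29):
  2231: Wed  2232: Thu (+1)  2233: Sat (+2)  2234: Sun (+1) ✓  2235: Mon (+1)
  2236: Tue (+1)  2237: Thu (+2)  2238: Fri (+1)  2239: Sat (+1)  2240: Sun (+1) ✓
  2241: Tue (+2)  2242: Wed (+1)  2243: Thu (+1)  2244: Fri (+1)  2245: Sun (+2) ✓
  2246: Mon (+1)  2247: Tue (+1)  2248: Wed (+1)  2249: Fri (+2)  2250: Sat (+1)
  2251: Sun (+1) ✓
Sunday years: 2234, 2240, 2245, 2251 — 4 in total.

4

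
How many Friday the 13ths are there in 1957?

Check the 13th of each month of 1957: Jan 13: Sun, Feb 13: Wed, Mar 13: Wed, Apr 13: Sat, May 13: Mon, Jun 13: Thu, Jul 13: Sat, Aug 13: Tue, Sep 13: Fri, Oct 13: Sun, Nov 13: Wed, Dec 13: Fri.
Friday occurs in September, December — 2 months.

2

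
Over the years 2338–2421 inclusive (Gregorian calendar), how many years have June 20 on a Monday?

Track June 20's weekday year by year (advancing +1, or +2 across a Feb 29):
  2338: Mon ✓  2339: Tue (+1)  2340: Thu (+2)  2341: Fri (+1)  2342: Sat (+1)
  2343: Sun (+1)  2344: Tue (+2)  2345: Wed (+1)  2346: Thu (+1)  2347: Fri (+1)
  2348: Sun (+2)  2349: Mon (+1) ✓  2350: Tue (+1)  2351: Wed (+1)  … (56 more years) …
  2408: Fri (+2)  2409: Sat (+1)  2410: Sun (+1)  2411: Mon (+1) ✓  2412: Wed (+2)
  2413: Thu (+1)  2414: Fri (+1)  2415: Sat (+1)  2416: Mon (+2) ✓  2417: Tue (+1)
  2418: Wed (+1)  2419: Thu (+1)  2420: Sat (+2)  2421: Sun (+1)
Monday years: 2338, 2349, 2355, 2360, 2366, 2377, 2383, 2388, 2394, 2405, 2411, 2416 — 12 in total.

12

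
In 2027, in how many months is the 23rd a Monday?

Check the 23rd of each month of 2027: Jan 23: Sat, Feb 23: Tue, Mar 23: Tue, Apr 23: Fri, May 23: Sun, Jun 23: Wed, Jul 23: Fri, Aug 23: Mon, Sep 23: Thu, Oct 23: Sat, Nov 23: Tue, Dec 23: Thu.
Monday occurs in August — 1 month.

1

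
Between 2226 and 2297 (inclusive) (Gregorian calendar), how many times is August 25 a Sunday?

Track August 25's weekday year by year (advancing +1, or +2 across a Feb 29):
  2226: Fri  2227: Sat (+1)  2228: Mon (+2)  2229: Tue (+1)  2230: Wed (+1)
  2231: Thu (+1)  2232: Sat (+2)  2233: Sun (+1) ✓  2234: Mon (+1)  2235: Tue (+1)
  2236: Thu (+2)  2237: Fri (+1)  2238: Sat (+1)  2239: Sun (+1) ✓  … (44 more years) …
  2284: Mon (+2)  2285: Tue (+1)  2286: Wed (+1)  2287: Thu (+1)  2288: Sat (+2)
  2289: Sun (+1) ✓  2290: Mon (+1)  2291: Tue (+1)  2292: Thu (+2)  2293: Fri (+1)
  2294: Sat (+1)  2295: Sun (+1) ✓  2296: Tue (+2)  2297: Wed (+1)
Sunday years: 2233, 2239, 2244, 2250, 2261, 2267, 2272, 2278, 2289, 2295 — 10 in total.

10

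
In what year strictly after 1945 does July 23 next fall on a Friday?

From one year to the next, a fixed date's weekday advances by 1, or by 2 when a Feb 29 lies between the two dates.
1945: July 23 is Monday.
1946: Tuesday (+1)
1947: Wednesday (+1)
1948: Friday (+2)
July 23 falls on a Friday in 1948.

1948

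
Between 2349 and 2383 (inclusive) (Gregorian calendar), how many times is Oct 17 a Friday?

5

Track Oct 17's weekday year by year (advancing +1, or +2 across a Feb 29):
  2349: Mon  2350: Tue (+1)  2351: Wed (+1)  2352: Fri (+2) ✓  2353: Sat (+1)
  2354: Sun (+1)  2355: Mon (+1)  2356: Wed (+2)  2357: Thu (+1)  2358: Fri (+1) ✓
  2359: Sat (+1)  2360: Mon (+2)  2361: Tue (+1)  2362: Wed (+1)  … (7 more years) …
  2370: Sat (+1)  2371: Sun (+1)  2372: Tue (+2)  2373: Wed (+1)  2374: Thu (+1)
  2375: Fri (+1) ✓  2376: Sun (+2)  2377: Mon (+1)  2378: Tue (+1)  2379: Wed (+1)
  2380: Fri (+2) ✓  2381: Sat (+1)  2382: Sun (+1)  2383: Mon (+1)
Friday years: 2352, 2358, 2369, 2375, 2380 — 5 in total.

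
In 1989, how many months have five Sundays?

5

A month of length L has five Sundays iff its first Sunday is on day ≤ L−28 (so day 1–3 in a 31-day month, 1–2 in a 30-day month, day 1 in a leap February).
Checking each month of 1989: Jan starts Sun (31d) ✓; Feb starts Wed (28d); Mar starts Wed (31d); Apr starts Sat (30d) ✓; May starts Mon (31d); Jun starts Thu (30d); Jul starts Sat (31d) ✓; Aug starts Tue (31d); Sep starts Fri (30d); Oct starts Sun (31d) ✓; Nov starts Wed (30d); Dec starts Fri (31d) ✓.
Five-Sunday months: January, April, July, October, December → 5.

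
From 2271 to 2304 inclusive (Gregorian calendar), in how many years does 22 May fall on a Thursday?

Track 22 May's weekday year by year (advancing +1, or +2 across a Feb 29):
  2271: Mon  2272: Wed (+2)  2273: Thu (+1) ✓  2274: Fri (+1)  2275: Sat (+1)
  2276: Mon (+2)  2277: Tue (+1)  2278: Wed (+1)  2279: Thu (+1) ✓  2280: Sat (+2)
  2281: Sun (+1)  2282: Mon (+1)  2283: Tue (+1)  2284: Thu (+2) ✓  … (6 more years) …
  2291: Fri (+1)  2292: Sun (+2)  2293: Mon (+1)  2294: Tue (+1)  2295: Wed (+1)
  2296: Fri (+2)  2297: Sat (+1)  2298: Sun (+1)  2299: Mon (+1)  2300: Tue (+1)
  2301: Wed (+1)  2302: Thu (+1) ✓  2303: Fri (+1)  2304: Sun (+2)
Thursday years: 2273, 2279, 2284, 2290, 2302 — 5 in total.

5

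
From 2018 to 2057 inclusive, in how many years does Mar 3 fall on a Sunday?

Track Mar 3's weekday year by year (advancing +1, or +2 across a Feb 29):
  2018: Sat  2019: Sun (+1) ✓  2020: Tue (+2)  2021: Wed (+1)  2022: Thu (+1)
  2023: Fri (+1)  2024: Sun (+2) ✓  2025: Mon (+1)  2026: Tue (+1)  2027: Wed (+1)
  2028: Fri (+2)  2029: Sat (+1)  2030: Sun (+1) ✓  2031: Mon (+1)  … (12 more years) …
  2044: Thu (+2)  2045: Fri (+1)  2046: Sat (+1)  2047: Sun (+1) ✓  2048: Tue (+2)
  2049: Wed (+1)  2050: Thu (+1)  2051: Fri (+1)  2052: Sun (+2) ✓  2053: Mon (+1)
  2054: Tue (+1)  2055: Wed (+1)  2056: Fri (+2)  2057: Sat (+1)
Sunday years: 2019, 2024, 2030, 2041, 2047, 2052 — 6 in total.

6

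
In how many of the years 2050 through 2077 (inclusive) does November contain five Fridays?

8

November has 30 days; it has five Fridays when Friday falls among the first (month-length − 28) days — i.e. when November 1 is one of Friday/Thursday.
November 1 by year: 2050:Tue 2051:Wed 2052:Fri✓ 2053:Sat 2054:Sun 2055:Mon 2056:Wed 2057:Thu✓ 2058:Fri✓ 2059:Sat 2060:Mon 2061:Tue 2062:Wed 2063:Thu✓ 2064:Sat 2065:Sun 2066:Mon 2067:Tue 2068:Thu✓ 2069:Fri✓ 2070:Sat 2071:Sun 2072:Tue 2073:Wed 2074:Thu✓ 2075:Fri✓ 2076:Sun 2077:Mon
Years with five Fridays: 2052, 2057, 2058, 2063, 2068, 2069, 2074, 2075 → 8.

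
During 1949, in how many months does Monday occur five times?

4

A month of length L has five Mondays iff its first Monday is on day ≤ L−28 (so day 1–3 in a 31-day month, 1–2 in a 30-day month, day 1 in a leap February).
Checking each month of 1949: Jan starts Sat (31d) ✓; Feb starts Tue (28d); Mar starts Tue (31d); Apr starts Fri (30d); May starts Sun (31d) ✓; Jun starts Wed (30d); Jul starts Fri (31d); Aug starts Mon (31d) ✓; Sep starts Thu (30d); Oct starts Sat (31d) ✓; Nov starts Tue (30d); Dec starts Thu (31d).
Five-Monday months: January, May, August, October → 4.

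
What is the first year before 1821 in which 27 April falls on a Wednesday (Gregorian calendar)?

From one year to the next, a fixed date's weekday advances by 1, or by 2 when a Feb 29 lies between the two dates.
1821: April 27 is Friday.
1820: Thursday (−1)
1819: Tuesday (−2)
1818: Monday (−1)
1817: Sunday (−1)
1816: Saturday (−1)
1815: Thursday (−2)
1814: Wednesday (−1)
27 April falls on a Wednesday in 1814.

1814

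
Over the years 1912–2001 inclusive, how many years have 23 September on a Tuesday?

13

Track 23 September's weekday year by year (advancing +1, or +2 across a Feb 29):
  1912: Mon  1913: Tue (+1) ✓  1914: Wed (+1)  1915: Thu (+1)  1916: Sat (+2)
  1917: Sun (+1)  1918: Mon (+1)  1919: Tue (+1) ✓  1920: Thu (+2)  1921: Fri (+1)
  1922: Sat (+1)  1923: Sun (+1)  1924: Tue (+2) ✓  1925: Wed (+1)  … (62 more years) …
  1988: Fri (+2)  1989: Sat (+1)  1990: Sun (+1)  1991: Mon (+1)  1992: Wed (+2)
  1993: Thu (+1)  1994: Fri (+1)  1995: Sat (+1)  1996: Mon (+2)  1997: Tue (+1) ✓
  1998: Wed (+1)  1999: Thu (+1)  2000: Sat (+2)  2001: Sun (+1)
Tuesday years: 1913, 1919, 1924, 1930, 1941, 1947, 1952, 1958, 1969, 1975, 1980, 1986, 1997 — 13 in total.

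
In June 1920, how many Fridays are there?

4

June 1920 has 30 days and begins on Tuesday.
The first Friday is June 4.
Fridays fall on 4, 11, 18, 25 — that's 4.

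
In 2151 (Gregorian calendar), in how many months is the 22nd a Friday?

Check the 22nd of each month of 2151: Jan 22: Fri, Feb 22: Mon, Mar 22: Mon, Apr 22: Thu, May 22: Sat, Jun 22: Tue, Jul 22: Thu, Aug 22: Sun, Sep 22: Wed, Oct 22: Fri, Nov 22: Mon, Dec 22: Wed.
Friday occurs in January, October — 2 months.

2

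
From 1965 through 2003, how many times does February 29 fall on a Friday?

Leap years in 1965–2003: 9 of them.
Feb 29 weekday advances by 5 (mod 7) from one leap year to the next four years later (or differs when a century non-leap intervenes).
Leap-day weekdays: 1968:Thu 1972:Tue 1976:Sun 1980:Fri✓ 1984:Wed 1988:Mon 1992:Sat 1996:Thu 2000:Tue
Friday: 1980 → 1.

1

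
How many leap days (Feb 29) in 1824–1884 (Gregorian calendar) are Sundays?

3

Leap years in 1824–1884: 16 of them.
Feb 29 weekday advances by 5 (mod 7) from one leap year to the next four years later (or differs when a century non-leap intervenes).
Leap-day weekdays: 1824:Sun✓ 1828:Fri 1832:Wed 1836:Mon 1840:Sat 1844:Thu 1848:Tue 1852:Sun✓ 1856:Fri 1860:Wed 1864:Mon 1868:Sat 1872:Thu 1876:Tue 1880:Sun✓ 1884:Fri
Sunday: 1824, 1852, 1880 → 3.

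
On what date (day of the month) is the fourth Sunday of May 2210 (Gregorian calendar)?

27

May 1, 2210 is a Tuesday, so the first Sunday is the 6th.
The fourth Sunday is 6 + 21 = 27.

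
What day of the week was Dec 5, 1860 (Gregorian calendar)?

Wednesday

January 1, 1860 is a Sunday.
December 5 is day 340 of the year, i.e. 339 days after Jan 1.
339 mod 7 = 3, so advance 3 weekdays from Sunday: Wednesday.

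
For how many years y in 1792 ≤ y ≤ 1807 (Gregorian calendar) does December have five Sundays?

7

December has 31 days; it has five Sundays when Sunday falls among the first (month-length − 28) days — i.e. when December 1 is one of Sunday/Saturday/Friday.
December 1 by year: 1792:Sat✓ 1793:Sun✓ 1794:Mon 1795:Tue 1796:Thu 1797:Fri✓ 1798:Sat✓ 1799:Sun✓ 1800:Mon 1801:Tue 1802:Wed 1803:Thu 1804:Sat✓ 1805:Sun✓ 1806:Mon 1807:Tue
Years with five Sundays: 1792, 1793, 1797, 1798, 1799, 1804, 1805 → 7.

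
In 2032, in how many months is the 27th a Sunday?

1

Check the 27th of each month of 2032: Jan 27: Tue, Feb 27: Fri, Mar 27: Sat, Apr 27: Tue, May 27: Thu, Jun 27: Sun, Jul 27: Tue, Aug 27: Fri, Sep 27: Mon, Oct 27: Wed, Nov 27: Sat, Dec 27: Mon.
Sunday occurs in June — 1 month.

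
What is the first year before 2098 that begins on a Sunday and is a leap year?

2096

Jan 1 advances by 2 weekdays after a leap year and by 1 after a common year.
2098: Jan 1 is Wednesday.
2097: Tuesday
2096: Sunday (leap)
2096 begins on a Sunday and is a leap year.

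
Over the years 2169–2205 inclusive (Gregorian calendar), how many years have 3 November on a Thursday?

Track 3 November's weekday year by year (advancing +1, or +2 across a Feb 29):
  2169: Fri  2170: Sat (+1)  2171: Sun (+1)  2172: Tue (+2)  2173: Wed (+1)
  2174: Thu (+1) ✓  2175: Fri (+1)  2176: Sun (+2)  2177: Mon (+1)  2178: Tue (+1)
  2179: Wed (+1)  2180: Fri (+2)  2181: Sat (+1)  2182: Sun (+1)  … (9 more years) …
  2192: Sat (+2)  2193: Sun (+1)  2194: Mon (+1)  2195: Tue (+1)  2196: Thu (+2) ✓
  2197: Fri (+1)  2198: Sat (+1)  2199: Sun (+1)  2200: Mon (+1)  2201: Tue (+1)
  2202: Wed (+1)  2203: Thu (+1) ✓  2204: Sat (+2)  2205: Sun (+1)
Thursday years: 2174, 2185, 2191, 2196, 2203 — 5 in total.

5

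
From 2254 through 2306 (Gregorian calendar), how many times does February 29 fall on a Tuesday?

Leap years in 2254–2306: 12 of them.
Feb 29 weekday advances by 5 (mod 7) from one leap year to the next four years later (or differs when a century non-leap intervenes).
Leap-day weekdays: 2256:Fri 2260:Wed 2264:Mon 2268:Sat 2272:Thu 2276:Tue✓ 2280:Sun 2284:Fri 2288:Wed 2292:Mon 2296:Sat 2304:Mon
Tuesday: 2276 → 1.

1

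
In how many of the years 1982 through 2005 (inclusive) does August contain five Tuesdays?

August has 31 days; it has five Tuesdays when Tuesday falls among the first (month-length − 28) days — i.e. when August 1 is one of Tuesday/Monday/Sunday.
August 1 by year: 1982:Sun✓ 1983:Mon✓ 1984:Wed 1985:Thu 1986:Fri 1987:Sat 1988:Mon✓ 1989:Tue✓ 1990:Wed 1991:Thu 1992:Sat 1993:Sun✓ 1994:Mon✓ 1995:Tue✓ 1996:Thu 1997:Fri 1998:Sat 1999:Sun✓ 2000:Tue✓ 2001:Wed 2002:Thu 2003:Fri 2004:Sun✓ 2005:Mon✓
Years with five Tuesdays: 1982, 1983, 1988, 1989, 1993, 1994, 1995, 1999, 2000, 2004, 2005 → 11.

11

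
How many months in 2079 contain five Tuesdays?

A month of length L has five Tuesdays iff its first Tuesday is on day ≤ L−28 (so day 1–3 in a 31-day month, 1–2 in a 30-day month, day 1 in a leap February).
Checking each month of 2079: Jan starts Sun (31d) ✓; Feb starts Wed (28d); Mar starts Wed (31d); Apr starts Sat (30d); May starts Mon (31d) ✓; Jun starts Thu (30d); Jul starts Sat (31d); Aug starts Tue (31d) ✓; Sep starts Fri (30d); Oct starts Sun (31d) ✓; Nov starts Wed (30d); Dec starts Fri (31d).
Five-Tuesday months: January, May, August, October → 4.

4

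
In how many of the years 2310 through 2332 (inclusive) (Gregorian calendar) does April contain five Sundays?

6

April has 30 days; it has five Sundays when Sunday falls among the first (month-length − 28) days — i.e. when April 1 is one of Sunday/Saturday.
April 1 by year: 2310:Fri 2311:Sat✓ 2312:Mon 2313:Tue 2314:Wed 2315:Thu 2316:Sat✓ 2317:Sun✓ 2318:Mon 2319:Tue 2320:Thu 2321:Fri 2322:Sat✓ 2323:Sun✓ 2324:Tue 2325:Wed 2326:Thu 2327:Fri 2328:Sun✓ 2329:Mon 2330:Tue 2331:Wed 2332:Fri
Years with five Sundays: 2311, 2316, 2317, 2322, 2323, 2328 → 6.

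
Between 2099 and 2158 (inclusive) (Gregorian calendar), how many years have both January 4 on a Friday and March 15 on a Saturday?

Check each year's weekday for January 4 and March 15:
  2099: Sun/Sun  2100: Mon/Mon  2101: Tue/Tue  2102: Wed/Wed  2103: Thu/Thu  2104: Fri/Sat ✓  2105: Sun/Sun  2106: Mon/Mon  2107: Tue/Tue  2108: Wed/Thu  2109: Fri/Fri  2110: Sat/Sat  2111: Sun/Sun  2112: Mon/Tue  …(32 more)…  2145: Mon/Mon  2146: Tue/Tue  2147: Wed/Wed  2148: Thu/Fri  2149: Sat/Sat  2150: Sun/Sun  2151: Mon/Mon  2152: Tue/Wed  2153: Thu/Thu  2154: Fri/Fri  2155: Sat/Sat  2156: Sun/Mon  2157: Tue/Tue  2158: Wed/Wed
Both conditions hold in: 2104, 2132 — 2.

2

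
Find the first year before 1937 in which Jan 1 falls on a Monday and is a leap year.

Jan 1 advances by 2 weekdays after a leap year and by 1 after a common year.
1937: Jan 1 is Friday.
1936: Wednesday (leap)
1935: Tuesday
1934: Monday
1933: Sunday
1932: Friday (leap)
1931: Thursday
1930: Wednesday
1929: Tuesday
1928: Sunday (leap)
1927: Saturday
1926: Friday
1925: Thursday
1924: Tuesday (leap)
1923: Monday
1922: Sunday
1921: Saturday
1920: Thursday (leap)
1919: Wednesday
1918: Tuesday
1917: Monday
1916: Saturday (leap)
1915: Friday
1914: Thursday
1913: Wednesday
1912: Monday (leap)
1912 begins on a Monday and is a leap year.

1912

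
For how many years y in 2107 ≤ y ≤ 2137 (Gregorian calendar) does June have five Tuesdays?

8

June has 30 days; it has five Tuesdays when Tuesday falls among the first (month-length − 28) days — i.e. when June 1 is one of Tuesday/Monday.
June 1 by year: 2107:Wed 2108:Fri 2109:Sat 2110:Sun 2111:Mon✓ 2112:Wed 2113:Thu 2114:Fri 2115:Sat 2116:Mon✓ 2117:Tue✓ 2118:Wed 2119:Thu 2120:Sat 2121:Sun 2122:Mon✓ 2123:Tue✓ 2124:Thu 2125:Fri 2126:Sat 2127:Sun 2128:Tue✓ 2129:Wed 2130:Thu 2131:Fri 2132:Sun 2133:Mon✓ 2134:Tue✓ 2135:Wed 2136:Fri 2137:Sat
Years with five Tuesdays: 2111, 2116, 2117, 2122, 2123, 2128, 2133, 2134 → 8.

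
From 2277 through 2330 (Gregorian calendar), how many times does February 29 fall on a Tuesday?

Leap years in 2277–2330: 12 of them.
Feb 29 weekday advances by 5 (mod 7) from one leap year to the next four years later (or differs when a century non-leap intervenes).
Leap-day weekdays: 2280:Sun 2284:Fri 2288:Wed 2292:Mon 2296:Sat 2304:Mon 2308:Sat 2312:Thu 2316:Tue✓ 2320:Sun 2324:Fri 2328:Wed
Tuesday: 2316 → 1.

1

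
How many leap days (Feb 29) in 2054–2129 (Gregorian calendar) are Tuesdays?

Leap years in 2054–2129: 18 of them.
Feb 29 weekday advances by 5 (mod 7) from one leap year to the next four years later (or differs when a century non-leap intervenes).
Leap-day weekdays: 2056:Tue✓ 2060:Sun 2064:Fri 2068:Wed 2072:Mon 2076:Sat 2080:Thu 2084:Tue✓ 2088:Sun 2092:Fri 2096:Wed 2104:Fri 2108:Wed 2112:Mon 2116:Sat 2120:Thu 2124:Tue✓ 2128:Sun
Tuesday: 2056, 2084, 2124 → 3.

3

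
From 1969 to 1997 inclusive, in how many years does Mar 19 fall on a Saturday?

4

Track Mar 19's weekday year by year (advancing +1, or +2 across a Feb 29):
  1969: Wed  1970: Thu (+1)  1971: Fri (+1)  1972: Sun (+2)  1973: Mon (+1)
  1974: Tue (+1)  1975: Wed (+1)  1976: Fri (+2)  1977: Sat (+1) ✓  1978: Sun (+1)
  1979: Mon (+1)  1980: Wed (+2)  1981: Thu (+1)  1982: Fri (+1)  1983: Sat (+1) ✓
  1984: Mon (+2)  1985: Tue (+1)  1986: Wed (+1)  1987: Thu (+1)  1988: Sat (+2) ✓
  1989: Sun (+1)  1990: Mon (+1)  1991: Tue (+1)  1992: Thu (+2)  1993: Fri (+1)
  1994: Sat (+1) ✓  1995: Sun (+1)  1996: Tue (+2)  1997: Wed (+1)
Saturday years: 1977, 1983, 1988, 1994 — 4 in total.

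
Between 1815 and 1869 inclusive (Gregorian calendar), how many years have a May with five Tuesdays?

May has 31 days; it has five Tuesdays when Tuesday falls among the first (month-length − 28) days — i.e. when May 1 is one of Tuesday/Monday/Sunday.
May 1 by year: 1815:Mon✓ 1816:Wed 1817:Thu 1818:Fri 1819:Sat 1820:Mon✓ 1821:Tue✓ 1822:Wed 1823:Thu 1824:Sat 1825:Sun✓ 1826:Mon✓ 1827:Tue✓ 1828:Thu 1829:Fri …(25 more)… 1855:Tue✓ 1856:Thu 1857:Fri 1858:Sat 1859:Sun✓ 1860:Tue✓ 1861:Wed 1862:Thu 1863:Fri 1864:Sun✓ 1865:Mon✓ 1866:Tue✓ 1867:Wed 1868:Fri 1869:Sat
Years with five Tuesdays: 1815, 1820, 1821, 1825, 1826, 1827, 1831, 1832, 1836, 1837, 1838, 1842, 1843, 1848, 1849, 1853, 1854, 1855, 1859, 1860, 1864, 1865, 1866 → 23.

23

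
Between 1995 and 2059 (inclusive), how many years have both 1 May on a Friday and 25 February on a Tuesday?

2

Check each year's weekday for 1 May and 25 February:
  1995: Mon/Sat  1996: Wed/Sun  1997: Thu/Tue  1998: Fri/Wed  1999: Sat/Thu  2000: Mon/Fri  2001: Tue/Sun  2002: Wed/Mon  2003: Thu/Tue  2004: Sat/Wed  2005: Sun/Fri  2006: Mon/Sat  2007: Tue/Sun  2008: Thu/Mon  …(37 more)…  2046: Tue/Sun  2047: Wed/Mon  2048: Fri/Tue ✓  2049: Sat/Thu  2050: Sun/Fri  2051: Mon/Sat  2052: Wed/Sun  2053: Thu/Tue  2054: Fri/Wed  2055: Sat/Thu  2056: Mon/Fri  2057: Tue/Sun  2058: Wed/Mon  2059: Thu/Tue
Both conditions hold in: 2020, 2048 — 2.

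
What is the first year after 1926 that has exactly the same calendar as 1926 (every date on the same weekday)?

1937

Two years share a calendar iff Jan 1 falls on the same weekday and both are leap or both are common. 1926: Jan 1 is Friday, common year.
1927: Jan 1 Saturday, common
1928: Jan 1 Sunday, leap
1929: Jan 1 Tuesday, common
1930: Jan 1 Wednesday, common
1931: Jan 1 Thursday, common
1932: Jan 1 Friday, leap
1933: Jan 1 Sunday, common
1934: Jan 1 Monday, common
1935: Jan 1 Tuesday, common
1936: Jan 1 Wednesday, leap
1937: Jan 1 Friday, common
1937 matches on both conditions.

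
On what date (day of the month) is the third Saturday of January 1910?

January 1, 1910 is a Saturday, so the first Saturday is the 1st.
The third Saturday is 1 + 14 = 15.

15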